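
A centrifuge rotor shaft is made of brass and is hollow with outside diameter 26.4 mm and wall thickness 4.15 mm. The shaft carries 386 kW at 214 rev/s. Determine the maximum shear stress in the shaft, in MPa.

ω = 2π·214 = 1345 rad/s, so T = P/ω = 386×10³ / 1345 = 287.1 N·m.
J = π(d_o⁴ − d_i⁴)/32 = π(0.0264⁴ − 0.0181⁴)/32 = 3.715×10^-8 m⁴.
τ_max = T·r/J = 287.1 × 0.0132 / 3.715×10^-8 = 1.020×10^8 Pa.

102 MPa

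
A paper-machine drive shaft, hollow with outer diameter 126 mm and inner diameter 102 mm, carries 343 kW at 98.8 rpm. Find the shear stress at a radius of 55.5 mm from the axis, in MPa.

130 MPa

ω = 2π·98.8/60 = 10.35 rad/s, so T = P/ω = 343×10³ / 10.35 = 33150 N·m.
J = π(d_o⁴ − d_i⁴)/32 = π(0.126⁴ − 0.102⁴)/32 = 1.412×10^-5 m⁴.
Shear stress varies linearly with radius: τ = T·r/J = 33150 × 0.0555 / 1.412×10^-5 = 1.303×10^8 Pa.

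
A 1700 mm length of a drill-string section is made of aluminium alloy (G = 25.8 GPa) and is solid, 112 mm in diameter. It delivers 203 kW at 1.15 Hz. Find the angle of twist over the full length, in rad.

ω = 2π·1.15 = 7.226 rad/s, so T = P/ω = 203×10³ / 7.226 = 28090 N·m.
J = πd⁴/32 = π(0.112)⁴/32 = 1.545×10^-5 m⁴.
θ = T·L/(G·J) = 28090 × 1.70 / (25.8×10⁹ × 1.545×10^-5) = 0.1198 rad.

0.120 rad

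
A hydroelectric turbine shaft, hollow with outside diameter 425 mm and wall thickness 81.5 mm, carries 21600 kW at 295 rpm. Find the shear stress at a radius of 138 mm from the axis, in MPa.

35.2 MPa

ω = 2π·295/60 = 30.89 rad/s, so T = P/ω = 21600×10³ / 30.89 = 699200 N·m.
J = π(d_o⁴ − d_i⁴)/32 = π(0.425⁴ − 0.262⁴)/32 = 2.740×10^-3 m⁴.
Shear stress varies linearly with radius: τ = T·r/J = 699200 × 0.138 / 2.740×10^-3 = 3.521×10^7 Pa.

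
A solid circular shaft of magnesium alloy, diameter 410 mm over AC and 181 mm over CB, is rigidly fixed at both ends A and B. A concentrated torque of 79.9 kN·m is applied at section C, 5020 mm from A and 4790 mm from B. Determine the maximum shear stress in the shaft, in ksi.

0.824 ksi

Compatibility: T_A·a/J_AC = T_B·b/J_CB with T_A + T_B = T₀.
J_AC = 2.77×10^-3 m⁴, J_CB = 1.05×10^-4 m⁴, so T_A = T₀·(J_AC/a)/((J_AC/a)+(J_CB/b)) = 76840 N·m, T_B = 3059 N·m.
τ in each portion: τ_AC = 5.68×10^6 Pa, τ_CB = 2.63×10^6 Pa; maximum is in AC.
τ_max = T_AC·r/J = 76840·0.205/2.77×10^-3 = 5.678×10^6 Pa.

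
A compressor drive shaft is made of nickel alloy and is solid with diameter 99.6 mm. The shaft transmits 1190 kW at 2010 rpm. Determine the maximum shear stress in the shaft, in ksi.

4.23 ksi

ω = 2π·2010/60 = 210.5 rad/s, so T = P/ω = 1190×10³ / 210.5 = 5654 N·m.
J = πd⁴/32 = π(0.0996)⁴/32 = 9.661×10^-6 m⁴.
τ_max = T·r/J = 5654 × 0.0498 / 9.661×10^-6 = 2.914×10^7 Pa.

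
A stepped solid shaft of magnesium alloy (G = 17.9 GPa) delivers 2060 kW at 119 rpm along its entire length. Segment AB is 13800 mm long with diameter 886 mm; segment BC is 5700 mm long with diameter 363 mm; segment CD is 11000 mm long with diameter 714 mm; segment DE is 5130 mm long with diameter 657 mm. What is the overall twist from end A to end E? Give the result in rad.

ω = 2π·119/60 = 12.46 rad/s, so T = P/ω = 2060×10³ / 12.46 = 165300 N·m.
J_AB = π(0.886)⁴/32 = 0.0605 m⁴; J_BC = π(0.363)⁴/32 = 1.70×10^-3 m⁴; J_CD = π(0.714)⁴/32 = 0.0255 m⁴; J_DE = π(0.657)⁴/32 = 0.0183 m⁴.
θ = (T/G)·Σ L_i/J_i = (165300/17.9×10⁹)·(13.8/0.0605 + 5.70/1.70×10^-3 + 11.0/0.0255 + 5.13/0.0183) = 0.03956 rad.

0.0396 rad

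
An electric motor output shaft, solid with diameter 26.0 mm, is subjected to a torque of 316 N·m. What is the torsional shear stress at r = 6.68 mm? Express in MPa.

47.1 MPa

J = πd⁴/32 = π(0.0260)⁴/32 = 4.486×10^-8 m⁴.
Shear stress varies linearly with radius: τ = T·r/J = 316.0 × 0.00668 / 4.486×10^-8 = 4.705×10^7 Pa.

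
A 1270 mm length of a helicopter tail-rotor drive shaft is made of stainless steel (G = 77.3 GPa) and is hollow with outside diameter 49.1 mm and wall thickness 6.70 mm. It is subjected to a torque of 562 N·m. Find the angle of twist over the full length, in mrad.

22.5 mrad

J = π(d_o⁴ − d_i⁴)/32 = π(0.0491⁴ − 0.0357⁴)/32 = 4.111×10^-7 m⁴.
θ = T·L/(G·J) = 562.0 × 1.27 / (77.3×10⁹ × 4.111×10^-7) = 0.02246 rad.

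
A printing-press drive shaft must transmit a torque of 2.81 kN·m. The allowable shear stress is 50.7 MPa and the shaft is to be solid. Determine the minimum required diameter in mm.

65.6 mm

For a solid shaft τ_max = 16T/(πd³), so d = (16T/(π τ_allow))^(1/3) = (16·2810/(π·5.07×10^7))^(1/3) = 0.06560 m.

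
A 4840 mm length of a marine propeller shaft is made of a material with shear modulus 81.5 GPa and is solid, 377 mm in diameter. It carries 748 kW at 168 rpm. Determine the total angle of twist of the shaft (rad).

0.00127 rad

ω = 2π·168/60 = 17.59 rad/s, so T = P/ω = 748×10³ / 17.59 = 42520 N·m.
J = πd⁴/32 = π(0.377)⁴/32 = 1.983×10^-3 m⁴.
θ = T·L/(G·J) = 42520 × 4.84 / (81.5×10⁹ × 1.983×10^-3) = 1.273×10^-3 rad.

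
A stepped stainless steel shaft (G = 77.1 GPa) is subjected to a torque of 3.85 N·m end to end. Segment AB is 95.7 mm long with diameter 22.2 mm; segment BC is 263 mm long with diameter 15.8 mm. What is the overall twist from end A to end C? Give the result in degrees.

0.134°

J_AB = π(0.0222)⁴/32 = 2.38×10^-8 m⁴; J_BC = π(0.0158)⁴/32 = 6.12×10^-9 m⁴.
θ = (T/G)·Σ L_i/J_i = (3.850/77.1×10⁹)·(0.0957/2.38×10^-8 + 0.263/6.12×10^-9) = 2.347×10^-3 rad.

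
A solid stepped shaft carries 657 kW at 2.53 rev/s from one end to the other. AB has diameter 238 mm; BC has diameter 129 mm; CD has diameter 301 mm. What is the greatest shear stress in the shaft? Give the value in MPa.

ω = 2π·2.53 = 15.90 rad/s, so T = P/ω = 657×10³ / 15.90 = 41330 N·m.
Under the same torque, τ_max = 16T/(πd³) is largest where d is smallest — segment BC (d = 129 mm).
τ_max = 16·41330/(π·(0.129)³) = 9.805×10^7 Pa.

98.1 MPa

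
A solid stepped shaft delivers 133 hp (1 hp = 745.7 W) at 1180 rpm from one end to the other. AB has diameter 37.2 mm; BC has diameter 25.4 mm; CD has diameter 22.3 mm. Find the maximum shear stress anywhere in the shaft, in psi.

53500 psi

ω = 2π·1180/60 = 123.6 rad/s, so T = P/ω = 133×745.7 / 123.6 = 802.6 N·m.
Under the same torque, τ_max = 16T/(πd³) is largest where d is smallest — segment CD (d = 22.3 mm).
τ_max = 16·802.6/(π·(0.0223)³) = 3.686×10^8 Pa.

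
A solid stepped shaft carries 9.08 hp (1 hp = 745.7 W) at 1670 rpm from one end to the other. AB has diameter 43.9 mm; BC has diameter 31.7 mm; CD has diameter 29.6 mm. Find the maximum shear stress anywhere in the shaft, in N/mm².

ω = 2π·1670/60 = 174.9 rad/s, so T = P/ω = 9.08×745.7 / 174.9 = 38.72 N·m.
Under the same torque, τ_max = 16T/(πd³) is largest where d is smallest — segment CD (d = 29.6 mm).
τ_max = 16·38.72/(π·(0.0296)³) = 7.603×10^6 Pa.

7.60 N/mm²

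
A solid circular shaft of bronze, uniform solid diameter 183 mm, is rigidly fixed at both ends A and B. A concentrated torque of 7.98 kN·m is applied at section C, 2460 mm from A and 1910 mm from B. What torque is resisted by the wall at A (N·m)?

3490 N·m

With uniform GJ and both ends fixed, compatibility θ_AC = θ_CB gives T_A·a = T_B·b, together with T_A + T_B = T₀.
T_A = T₀·b/(a+b) = 7980·1910/4370 = 3488 N·m; T_B = 4492 N·m.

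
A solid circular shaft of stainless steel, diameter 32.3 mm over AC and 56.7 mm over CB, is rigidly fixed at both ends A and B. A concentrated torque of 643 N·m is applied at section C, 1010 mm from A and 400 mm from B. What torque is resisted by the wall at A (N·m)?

Compatibility: T_A·a/J_AC = T_B·b/J_CB with T_A + T_B = T₀.
J_AC = 1.07×10^-7 m⁴, J_CB = 1.01×10^-6 m⁴, so T_A = T₀·(J_AC/a)/((J_AC/a)+(J_CB/b)) = 25.74 N·m, T_B = 617.3 N·m.

25.7 N·m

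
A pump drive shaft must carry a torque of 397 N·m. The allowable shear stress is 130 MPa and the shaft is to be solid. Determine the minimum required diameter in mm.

25.0 mm

For a solid shaft τ_max = 16T/(πd³), so d = (16T/(π τ_allow))^(1/3) = (16·397.0/(π·1.30×10^8))^(1/3) = 0.02496 m.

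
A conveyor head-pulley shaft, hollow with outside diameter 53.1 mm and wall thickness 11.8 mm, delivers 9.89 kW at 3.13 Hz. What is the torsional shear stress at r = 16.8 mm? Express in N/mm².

12.0 N/mm²

ω = 2π·3.13 = 19.67 rad/s, so T = P/ω = 9.89×10³ / 19.67 = 502.9 N·m.
J = π(d_o⁴ − d_i⁴)/32 = π(0.0531⁴ − 0.0295⁴)/32 = 7.062×10^-7 m⁴.
Shear stress varies linearly with radius: τ = T·r/J = 502.9 × 0.0168 / 7.062×10^-7 = 1.196×10^7 Pa.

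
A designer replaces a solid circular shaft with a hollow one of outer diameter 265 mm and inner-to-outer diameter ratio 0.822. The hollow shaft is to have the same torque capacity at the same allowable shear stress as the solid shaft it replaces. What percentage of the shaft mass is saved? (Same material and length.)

51.3 %

Equal τ_max and T ⇒ the solid shaft needs d_s³ = d_o³(1−k⁴), so d_s = 265·(1−0.822⁴)^(1/3) = 216.3 mm.
Area ratio A_h/A_s = d_o²(1−k²)/d_s² = (1−k²)/(1−k⁴)^(2/3) = 0.4870.
Mass saving = 1 − 0.4870 = 51.3 %.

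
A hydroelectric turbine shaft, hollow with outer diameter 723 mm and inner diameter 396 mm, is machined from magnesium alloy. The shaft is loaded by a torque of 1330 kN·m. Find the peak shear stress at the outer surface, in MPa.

19.7 MPa

J = π(d_o⁴ − d_i⁴)/32 = π(0.723⁴ − 0.396⁴)/32 = 0.02441 m⁴.
τ_max = T·r/J = 1.330e6 × 0.361 / 0.02441 = 1.970×10^7 Pa.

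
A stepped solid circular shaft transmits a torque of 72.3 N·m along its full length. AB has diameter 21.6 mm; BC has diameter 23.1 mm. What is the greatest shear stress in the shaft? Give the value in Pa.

Under the same torque, τ_max = 16T/(πd³) is largest where d is smallest — segment AB (d = 21.6 mm).
τ_max = 16·72.30/(π·(0.0216)³) = 3.654×10^7 Pa.

3.65e7 Pa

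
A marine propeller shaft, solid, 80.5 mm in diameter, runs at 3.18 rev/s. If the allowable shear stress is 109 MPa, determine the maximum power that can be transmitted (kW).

J = πd⁴/32 = π(0.0805)⁴/32 = 4.123×10^-6 m⁴.
T_max = τ_allow·J/r = 1.09×10^8 × 4.123×10^-6 / 0.0403 = 11160 N·m.
ω = 2π·3.18 = 19.98 rad/s, so P_max = T_max·ω = 2.231×10^5 W.

223 kW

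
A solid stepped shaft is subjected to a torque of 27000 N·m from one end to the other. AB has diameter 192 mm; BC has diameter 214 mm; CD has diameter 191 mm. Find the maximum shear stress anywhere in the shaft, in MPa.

Under the same torque, τ_max = 16T/(πd³) is largest where d is smallest — segment CD (d = 191 mm).
τ_max = 16·27000/(π·(0.191)³) = 1.973×10^7 Pa.

19.7 MPa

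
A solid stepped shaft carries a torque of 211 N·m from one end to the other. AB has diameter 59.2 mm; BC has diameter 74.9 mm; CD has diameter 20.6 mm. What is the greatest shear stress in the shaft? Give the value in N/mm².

Under the same torque, τ_max = 16T/(πd³) is largest where d is smallest — segment CD (d = 20.6 mm).
τ_max = 16·211.0/(π·(0.0206)³) = 1.229×10^8 Pa.

123 N/mm²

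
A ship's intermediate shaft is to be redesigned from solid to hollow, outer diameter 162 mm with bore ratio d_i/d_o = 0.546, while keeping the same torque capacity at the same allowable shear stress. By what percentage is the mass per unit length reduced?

Equal τ_max and T ⇒ the solid shaft needs d_s³ = d_o³(1−k⁴), so d_s = 162·(1−0.546⁴)^(1/3) = 157.1 mm.
Area ratio A_h/A_s = d_o²(1−k²)/d_s² = (1−k²)/(1−k⁴)^(2/3) = 0.7468.
Mass saving = 1 − 0.7468 = 25.3 %.

25.3 %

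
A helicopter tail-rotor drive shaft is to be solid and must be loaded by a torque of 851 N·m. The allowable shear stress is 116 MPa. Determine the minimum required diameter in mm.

For a solid shaft τ_max = 16T/(πd³), so d = (16T/(π τ_allow))^(1/3) = (16·851.0/(π·1.16×10^8))^(1/3) = 0.03343 m.

33.4 mm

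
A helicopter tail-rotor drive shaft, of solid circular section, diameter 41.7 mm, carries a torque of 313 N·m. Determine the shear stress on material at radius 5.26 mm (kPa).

J = πd⁴/32 = π(0.0417)⁴/32 = 2.969×10^-7 m⁴.
Shear stress varies linearly with radius: τ = T·r/J = 313.0 × 0.00526 / 2.969×10^-7 = 5.546×10^6 Pa.

5550 kPa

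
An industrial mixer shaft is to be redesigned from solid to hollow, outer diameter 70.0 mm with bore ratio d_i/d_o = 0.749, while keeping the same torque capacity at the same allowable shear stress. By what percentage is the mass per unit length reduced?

43.5 %

Equal τ_max and T ⇒ the solid shaft needs d_s³ = d_o³(1−k⁴), so d_s = 70.0·(1−0.749⁴)^(1/3) = 61.71 mm.
Area ratio A_h/A_s = d_o²(1−k²)/d_s² = (1−k²)/(1−k⁴)^(2/3) = 0.5648.
Mass saving = 1 − 0.5648 = 43.5 %.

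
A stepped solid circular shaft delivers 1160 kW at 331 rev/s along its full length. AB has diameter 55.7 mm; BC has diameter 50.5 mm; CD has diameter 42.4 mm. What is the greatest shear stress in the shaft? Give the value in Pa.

3.73e7 Pa

ω = 2π·331 = 2080 rad/s, so T = P/ω = 1160×10³ / 2080 = 557.8 N·m.
Under the same torque, τ_max = 16T/(πd³) is largest where d is smallest — segment CD (d = 42.4 mm).
τ_max = 16·557.8/(π·(0.0424)³) = 3.727×10^7 Pa.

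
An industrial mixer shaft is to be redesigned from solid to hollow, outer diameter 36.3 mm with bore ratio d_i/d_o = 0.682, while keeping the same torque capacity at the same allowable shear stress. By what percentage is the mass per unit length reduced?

Equal τ_max and T ⇒ the solid shaft needs d_s³ = d_o³(1−k⁴), so d_s = 36.3·(1−0.682⁴)^(1/3) = 33.47 mm.
Area ratio A_h/A_s = d_o²(1−k²)/d_s² = (1−k²)/(1−k⁴)^(2/3) = 0.6293.
Mass saving = 1 − 0.6293 = 37.1 %.

37.1 %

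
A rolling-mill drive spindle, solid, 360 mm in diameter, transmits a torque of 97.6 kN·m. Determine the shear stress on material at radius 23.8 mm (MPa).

J = πd⁴/32 = π(0.360)⁴/32 = 1.649×10^-3 m⁴.
Shear stress varies linearly with radius: τ = T·r/J = 97600 × 0.0238 / 1.649×10^-3 = 1.409×10^6 Pa.

1.41 MPa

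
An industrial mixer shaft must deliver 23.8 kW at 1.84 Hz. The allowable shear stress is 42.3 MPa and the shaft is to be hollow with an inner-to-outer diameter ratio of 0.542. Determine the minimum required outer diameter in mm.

64.7 mm

ω = 2π·1.84 = 11.56 rad/s, so T = P/ω = 23.8×10³ / 11.56 = 2059 N·m.
For a hollow shaft with d_i/d_o = 0.542: τ_max = 16T/(π d_o³ (1−k⁴)), so d_o = [16T/(π τ_allow (1−k⁴))]^(1/3) = [16·2059/(π·4.23×10^7·0.9137)]^(1/3) = 0.06473 m.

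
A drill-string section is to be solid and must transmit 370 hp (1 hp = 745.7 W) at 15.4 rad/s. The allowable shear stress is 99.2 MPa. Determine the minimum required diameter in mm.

ω = 15.4 rad/s, so T = P/ω = 370×745.7 / 15.40 = 17920 N·m.
For a solid shaft τ_max = 16T/(πd³), so d = (16T/(π τ_allow))^(1/3) = (16·17920/(π·9.92×10^7))^(1/3) = 0.09725 m.

97.3 mm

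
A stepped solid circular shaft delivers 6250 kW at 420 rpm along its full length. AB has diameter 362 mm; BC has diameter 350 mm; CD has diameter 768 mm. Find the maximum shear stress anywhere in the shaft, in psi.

ω = 2π·420/60 = 43.98 rad/s, so T = P/ω = 6250×10³ / 43.98 = 142100 N·m.
Under the same torque, τ_max = 16T/(πd³) is largest where d is smallest — segment BC (d = 350 mm).
τ_max = 16·142100/(π·(0.350)³) = 1.688×10^7 Pa.

2450 psi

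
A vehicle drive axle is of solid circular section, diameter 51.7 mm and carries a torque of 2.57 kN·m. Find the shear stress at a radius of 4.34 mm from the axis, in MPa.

J = πd⁴/32 = π(0.0517)⁴/32 = 7.014×10^-7 m⁴.
Shear stress varies linearly with radius: τ = T·r/J = 2570 × 0.00434 / 7.014×10^-7 = 1.590×10^7 Pa.

15.9 MPa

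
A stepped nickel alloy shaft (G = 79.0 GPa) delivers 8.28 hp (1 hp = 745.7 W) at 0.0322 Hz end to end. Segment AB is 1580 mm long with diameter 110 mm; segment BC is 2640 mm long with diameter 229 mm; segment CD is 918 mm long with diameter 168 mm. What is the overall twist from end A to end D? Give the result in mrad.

50.8 mrad

ω = 2π·0.0322 = 0.2023 rad/s, so T = P/ω = 8.28×745.7 / 0.2023 = 30520 N·m.
J_AB = π(0.110)⁴/32 = 1.44×10^-5 m⁴; J_BC = π(0.229)⁴/32 = 2.70×10^-4 m⁴; J_CD = π(0.168)⁴/32 = 7.82×10^-5 m⁴.
θ = (T/G)·Σ L_i/J_i = (30520/79.0×10⁹)·(1.58/1.44×10^-5 + 2.64/2.70×10^-4 + 0.918/7.82×10^-5) = 0.05078 rad.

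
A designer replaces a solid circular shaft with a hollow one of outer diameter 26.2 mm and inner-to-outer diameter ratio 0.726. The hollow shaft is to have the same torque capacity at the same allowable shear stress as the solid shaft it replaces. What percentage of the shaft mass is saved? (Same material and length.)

Equal τ_max and T ⇒ the solid shaft needs d_s³ = d_o³(1−k⁴), so d_s = 26.2·(1−0.726⁴)^(1/3) = 23.51 mm.
Area ratio A_h/A_s = d_o²(1−k²)/d_s² = (1−k²)/(1−k⁴)^(2/3) = 0.5875.
Mass saving = 1 − 0.5875 = 41.2 %.

41.2 %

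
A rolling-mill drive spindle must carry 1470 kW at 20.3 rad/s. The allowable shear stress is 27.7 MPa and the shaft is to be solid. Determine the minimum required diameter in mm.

ω = 20.3 rad/s, so T = P/ω = 1470×10³ / 20.30 = 72410 N·m.
For a solid shaft τ_max = 16T/(πd³), so d = (16T/(π τ_allow))^(1/3) = (16·72410/(π·2.77×10^7))^(1/3) = 0.2370 m.

237 mm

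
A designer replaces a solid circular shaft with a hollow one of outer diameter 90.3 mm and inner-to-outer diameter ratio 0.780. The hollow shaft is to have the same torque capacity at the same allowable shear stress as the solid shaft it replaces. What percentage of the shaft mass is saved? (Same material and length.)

Equal τ_max and T ⇒ the solid shaft needs d_s³ = d_o³(1−k⁴), so d_s = 90.3·(1−0.780⁴)^(1/3) = 77.40 mm.
Area ratio A_h/A_s = d_o²(1−k²)/d_s² = (1−k²)/(1−k⁴)^(2/3) = 0.5329.
Mass saving = 1 − 0.5329 = 46.7 %.

46.7 %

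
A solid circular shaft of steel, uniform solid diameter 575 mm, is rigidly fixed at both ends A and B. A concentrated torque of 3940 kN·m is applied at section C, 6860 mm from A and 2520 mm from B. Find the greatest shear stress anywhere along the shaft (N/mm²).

With uniform GJ and both ends fixed, compatibility θ_AC = θ_CB gives T_A·a = T_B·b, together with T_A + T_B = T₀.
T_A = T₀·b/(a+b) = 3.940e6·2520/9380 = 1.059e6 N·m; T_B = 2.881e6 N·m.
τ in each portion: τ_AC = 2.84×10^7 Pa, τ_CB = 7.72×10^7 Pa; maximum is in CB.
τ_max = T_CB·r/J = 2.881e6·0.287/0.0107 = 7.719×10^7 Pa.

77.2 N/mm²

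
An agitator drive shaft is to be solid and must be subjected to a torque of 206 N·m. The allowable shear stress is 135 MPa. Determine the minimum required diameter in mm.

For a solid shaft τ_max = 16T/(πd³), so d = (16T/(π τ_allow))^(1/3) = (16·206.0/(π·1.35×10^8))^(1/3) = 0.01981 m.

19.8 mm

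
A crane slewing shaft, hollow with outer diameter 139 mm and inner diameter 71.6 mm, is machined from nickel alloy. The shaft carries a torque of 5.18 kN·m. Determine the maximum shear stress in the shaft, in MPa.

10.6 MPa

J = π(d_o⁴ − d_i⁴)/32 = π(0.139⁴ − 0.0716⁴)/32 = 3.407×10^-5 m⁴.
τ_max = T·r/J = 5180 × 0.0695 / 3.407×10^-5 = 1.057×10^7 Pa.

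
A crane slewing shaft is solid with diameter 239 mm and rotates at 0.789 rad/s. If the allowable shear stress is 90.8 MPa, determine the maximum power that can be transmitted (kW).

J = πd⁴/32 = π(0.239)⁴/32 = 3.203×10^-4 m⁴.
T_max = τ_allow·J/r = 9.08×10^7 × 3.203×10^-4 / 0.119 = 243400 N·m.
ω = 0.789 rad/s, so P_max = T_max·ω = 1.920×10^5 W.

192 kW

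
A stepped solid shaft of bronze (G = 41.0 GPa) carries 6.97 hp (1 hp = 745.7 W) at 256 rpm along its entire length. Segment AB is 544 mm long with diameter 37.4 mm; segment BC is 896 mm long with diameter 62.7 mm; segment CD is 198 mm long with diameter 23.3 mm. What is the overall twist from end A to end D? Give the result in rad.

ω = 2π·256/60 = 26.81 rad/s, so T = P/ω = 6.97×745.7 / 26.81 = 193.9 N·m.
J_AB = π(0.0374)⁴/32 = 1.92×10^-7 m⁴; J_BC = π(0.0627)⁴/32 = 1.52×10^-6 m⁴; J_CD = π(0.0233)⁴/32 = 2.89×10^-8 m⁴.
θ = (T/G)·Σ L_i/J_i = (193.9/41.0×10⁹)·(0.544/1.92×10^-7 + 0.896/1.52×10^-6 + 0.198/2.89×10^-8) = 0.04854 rad.

0.0485 rad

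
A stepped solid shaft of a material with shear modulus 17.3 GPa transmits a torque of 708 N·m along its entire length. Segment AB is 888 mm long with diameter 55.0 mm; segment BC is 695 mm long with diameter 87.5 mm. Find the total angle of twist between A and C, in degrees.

J_AB = π(0.0550)⁴/32 = 8.98×10^-7 m⁴; J_BC = π(0.0875)⁴/32 = 5.75×10^-6 m⁴.
θ = (T/G)·Σ L_i/J_i = (708.0/17.3×10⁹)·(0.888/8.98×10^-7 + 0.695/5.75×10^-6) = 0.04540 rad.

2.60°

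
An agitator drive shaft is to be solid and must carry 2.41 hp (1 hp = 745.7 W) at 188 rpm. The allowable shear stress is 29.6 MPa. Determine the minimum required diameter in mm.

ω = 2π·188/60 = 19.69 rad/s, so T = P/ω = 2.41×745.7 / 19.69 = 91.28 N·m.
For a solid shaft τ_max = 16T/(πd³), so d = (16T/(π τ_allow))^(1/3) = (16·91.28/(π·2.96×10^7))^(1/3) = 0.02504 m.

25.0 mm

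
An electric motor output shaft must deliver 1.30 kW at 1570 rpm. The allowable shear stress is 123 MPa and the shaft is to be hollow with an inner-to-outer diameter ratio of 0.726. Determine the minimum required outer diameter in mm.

ω = 2π·1570/60 = 164.4 rad/s, so T = P/ω = 1.30×10³ / 164.4 = 7.907 N·m.
For a hollow shaft with d_i/d_o = 0.726: τ_max = 16T/(π d_o³ (1−k⁴)), so d_o = [16T/(π τ_allow (1−k⁴))]^(1/3) = [16·7.907/(π·1.23×10^8·0.7222)]^(1/3) = 0.007682 m.

7.68 mm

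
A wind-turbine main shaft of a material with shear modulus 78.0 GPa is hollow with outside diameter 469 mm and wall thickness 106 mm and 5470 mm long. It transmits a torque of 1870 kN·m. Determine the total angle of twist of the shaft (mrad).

30.3 mrad

J = π(d_o⁴ − d_i⁴)/32 = π(0.469⁴ − 0.257⁴)/32 = 4.322×10^-3 m⁴.
θ = T·L/(G·J) = 1.870e6 × 5.47 / (78.0×10⁹ × 4.322×10^-3) = 0.03034 rad.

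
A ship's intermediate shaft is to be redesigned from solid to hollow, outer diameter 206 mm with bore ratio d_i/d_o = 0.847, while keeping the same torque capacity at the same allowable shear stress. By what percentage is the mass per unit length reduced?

54.2 %

Equal τ_max and T ⇒ the solid shaft needs d_s³ = d_o³(1−k⁴), so d_s = 206·(1−0.847⁴)^(1/3) = 161.9 mm.
Area ratio A_h/A_s = d_o²(1−k²)/d_s² = (1−k²)/(1−k⁴)^(2/3) = 0.4576.
Mass saving = 1 − 0.4576 = 54.2 %.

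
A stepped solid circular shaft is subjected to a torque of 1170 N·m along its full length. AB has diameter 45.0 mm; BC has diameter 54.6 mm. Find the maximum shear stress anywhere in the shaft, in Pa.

Under the same torque, τ_max = 16T/(πd³) is largest where d is smallest — segment AB (d = 45.0 mm).
τ_max = 16·1170/(π·(0.0450)³) = 6.539×10^7 Pa.

6.54e7 Pa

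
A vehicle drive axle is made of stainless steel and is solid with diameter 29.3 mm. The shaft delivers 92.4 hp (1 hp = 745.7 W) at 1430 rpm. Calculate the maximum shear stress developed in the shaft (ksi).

13.5 ksi

ω = 2π·1430/60 = 149.7 rad/s, so T = P/ω = 92.4×745.7 / 149.7 = 460.1 N·m.
J = πd⁴/32 = π(0.0293)⁴/32 = 7.236×10^-8 m⁴.
τ_max = T·r/J = 460.1 × 0.0146 / 7.236×10^-8 = 9.316×10^7 Pa.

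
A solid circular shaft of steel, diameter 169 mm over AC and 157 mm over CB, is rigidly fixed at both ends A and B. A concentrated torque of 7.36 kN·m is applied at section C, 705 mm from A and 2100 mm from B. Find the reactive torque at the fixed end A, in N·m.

5890 N·m

Compatibility: T_A·a/J_AC = T_B·b/J_CB with T_A + T_B = T₀.
J_AC = 8.01×10^-5 m⁴, J_CB = 5.96×10^-5 m⁴, so T_A = T₀·(J_AC/a)/((J_AC/a)+(J_CB/b)) = 5888 N·m, T_B = 1472 N·m.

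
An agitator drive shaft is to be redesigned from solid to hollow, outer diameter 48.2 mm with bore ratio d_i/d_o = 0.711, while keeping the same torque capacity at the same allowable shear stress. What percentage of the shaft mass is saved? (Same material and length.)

Equal τ_max and T ⇒ the solid shaft needs d_s³ = d_o³(1−k⁴), so d_s = 48.2·(1−0.711⁴)^(1/3) = 43.68 mm.
Area ratio A_h/A_s = d_o²(1−k²)/d_s² = (1−k²)/(1−k⁴)^(2/3) = 0.6020.
Mass saving = 1 − 0.6020 = 39.8 %.

39.8 %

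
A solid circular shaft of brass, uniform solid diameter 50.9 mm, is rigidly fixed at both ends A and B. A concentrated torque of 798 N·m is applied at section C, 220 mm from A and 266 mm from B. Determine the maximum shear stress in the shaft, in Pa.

1.69e7 Pa

With uniform GJ and both ends fixed, compatibility θ_AC = θ_CB gives T_A·a = T_B·b, together with T_A + T_B = T₀.
T_A = T₀·b/(a+b) = 798.0·266/486.0 = 436.8 N·m; T_B = 361.2 N·m.
τ in each portion: τ_AC = 1.69×10^7 Pa, τ_CB = 1.40×10^7 Pa; maximum is in AC.
τ_max = T_AC·r/J = 436.8·0.0255/6.59×10^-7 = 1.687×10^7 Pa.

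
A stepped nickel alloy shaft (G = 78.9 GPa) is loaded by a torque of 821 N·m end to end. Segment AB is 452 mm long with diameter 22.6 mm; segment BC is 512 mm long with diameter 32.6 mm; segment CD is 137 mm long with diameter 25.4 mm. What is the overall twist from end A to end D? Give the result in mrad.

J_AB = π(0.0226)⁴/32 = 2.56×10^-8 m⁴; J_BC = π(0.0326)⁴/32 = 1.11×10^-7 m⁴; J_CD = π(0.0254)⁴/32 = 4.09×10^-8 m⁴.
θ = (T/G)·Σ L_i/J_i = (821.0/78.9×10⁹)·(0.452/2.56×10^-8 + 0.512/1.11×10^-7 + 0.137/4.09×10^-8) = 0.2666 rad.

267 mrad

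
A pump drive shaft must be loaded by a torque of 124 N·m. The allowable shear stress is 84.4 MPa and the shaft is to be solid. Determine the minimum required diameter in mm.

For a solid shaft τ_max = 16T/(πd³), so d = (16T/(π τ_allow))^(1/3) = (16·124.0/(π·8.44×10^7))^(1/3) = 0.01956 m.

19.6 mm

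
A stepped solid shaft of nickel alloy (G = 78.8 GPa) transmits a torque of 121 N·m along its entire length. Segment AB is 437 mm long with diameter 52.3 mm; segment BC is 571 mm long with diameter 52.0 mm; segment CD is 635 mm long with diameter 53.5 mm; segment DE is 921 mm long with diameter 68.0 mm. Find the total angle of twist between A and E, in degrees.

J_AB = π(0.0523)⁴/32 = 7.35×10^-7 m⁴; J_BC = π(0.0520)⁴/32 = 7.18×10^-7 m⁴; J_CD = π(0.0535)⁴/32 = 8.04×10^-7 m⁴; J_DE = π(0.0680)⁴/32 = 2.10×10^-6 m⁴.
θ = (T/G)·Σ L_i/J_i = (121.0/78.8×10⁹)·(0.437/7.35×10^-7 + 0.571/7.18×10^-7 + 0.635/8.04×10^-7 + 0.921/2.10×10^-6) = 4.021×10^-3 rad.

0.230°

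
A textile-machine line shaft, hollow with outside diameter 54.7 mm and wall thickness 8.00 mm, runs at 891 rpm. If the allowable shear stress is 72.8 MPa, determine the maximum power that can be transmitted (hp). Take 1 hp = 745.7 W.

J = π(d_o⁴ − d_i⁴)/32 = π(0.0547⁴ − 0.0387⁴)/32 = 6.587×10^-7 m⁴.
T_max = τ_allow·J/r = 7.28×10^7 × 6.587×10^-7 / 0.0274 = 1753 N·m.
ω = 2π·891/60 = 93.31 rad/s, so P_max = T_max·ω = 1.636×10^5 W.

219 hp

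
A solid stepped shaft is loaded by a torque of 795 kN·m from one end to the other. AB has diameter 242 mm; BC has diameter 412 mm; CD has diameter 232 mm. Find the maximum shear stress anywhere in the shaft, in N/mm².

Under the same torque, τ_max = 16T/(πd³) is largest where d is smallest — segment CD (d = 232 mm).
τ_max = 16·795000/(π·(0.232)³) = 3.242×10^8 Pa.

324 N/mm²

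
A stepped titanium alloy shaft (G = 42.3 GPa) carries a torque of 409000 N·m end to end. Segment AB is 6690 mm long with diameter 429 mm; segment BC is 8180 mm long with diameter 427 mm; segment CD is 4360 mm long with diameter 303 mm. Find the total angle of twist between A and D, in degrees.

J_AB = π(0.429)⁴/32 = 3.33×10^-3 m⁴; J_BC = π(0.427)⁴/32 = 3.26×10^-3 m⁴; J_CD = π(0.303)⁴/32 = 8.28×10^-4 m⁴.
θ = (T/G)·Σ L_i/J_i = (409000/42.3×10⁹)·(6.69/3.33×10^-3 + 8.18/3.26×10^-3 + 4.36/8.28×10^-4) = 0.09463 rad.

5.42°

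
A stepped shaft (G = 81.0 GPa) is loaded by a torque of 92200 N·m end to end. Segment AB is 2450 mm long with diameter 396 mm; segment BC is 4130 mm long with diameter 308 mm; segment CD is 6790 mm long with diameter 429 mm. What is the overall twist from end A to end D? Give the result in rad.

0.00880 rad

J_AB = π(0.396)⁴/32 = 2.41×10^-3 m⁴; J_BC = π(0.308)⁴/32 = 8.83×10^-4 m⁴; J_CD = π(0.429)⁴/32 = 3.33×10^-3 m⁴.
θ = (T/G)·Σ L_i/J_i = (92200/81.0×10⁹)·(2.45/2.41×10^-3 + 4.13/8.83×10^-4 + 6.79/3.33×10^-3) = 8.800×10^-3 rad.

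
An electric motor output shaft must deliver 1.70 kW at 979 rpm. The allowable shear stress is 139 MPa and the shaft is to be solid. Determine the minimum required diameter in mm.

ω = 2π·979/60 = 102.5 rad/s, so T = P/ω = 1.70×10³ / 102.5 = 16.58 N·m.
For a solid shaft τ_max = 16T/(πd³), so d = (16T/(π τ_allow))^(1/3) = (16·16.58/(π·1.39×10^8))^(1/3) = 0.008470 m.

8.47 mm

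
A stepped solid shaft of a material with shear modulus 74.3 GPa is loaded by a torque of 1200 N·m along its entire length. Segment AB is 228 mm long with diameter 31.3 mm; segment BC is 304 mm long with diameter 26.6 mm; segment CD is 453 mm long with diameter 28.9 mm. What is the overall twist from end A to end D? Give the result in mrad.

246 mrad

J_AB = π(0.0313)⁴/32 = 9.42×10^-8 m⁴; J_BC = π(0.0266)⁴/32 = 4.92×10^-8 m⁴; J_CD = π(0.0289)⁴/32 = 6.85×10^-8 m⁴.
θ = (T/G)·Σ L_i/J_i = (1200/74.3×10⁹)·(0.228/9.42×10^-8 + 0.304/4.92×10^-8 + 0.453/6.85×10^-8) = 0.2458 rad.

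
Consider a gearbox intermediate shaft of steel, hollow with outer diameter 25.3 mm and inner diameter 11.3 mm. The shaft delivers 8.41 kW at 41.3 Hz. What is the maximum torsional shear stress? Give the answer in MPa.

10.6 MPa

ω = 2π·41.3 = 259.5 rad/s, so T = P/ω = 8.41×10³ / 259.5 = 32.41 N·m.
J = π(d_o⁴ − d_i⁴)/32 = π(0.0253⁴ − 0.0113⁴)/32 = 3.862×10^-8 m⁴.
τ_max = T·r/J = 32.41 × 0.0126 / 3.862×10^-8 = 1.061×10^7 Pa.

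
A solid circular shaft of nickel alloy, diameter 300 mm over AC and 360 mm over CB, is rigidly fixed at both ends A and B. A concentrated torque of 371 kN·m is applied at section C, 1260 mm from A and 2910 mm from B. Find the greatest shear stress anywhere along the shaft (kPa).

36900 kPa

Compatibility: T_A·a/J_AC = T_B·b/J_CB with T_A + T_B = T₀.
J_AC = 7.95×10^-4 m⁴, J_CB = 1.65×10^-3 m⁴, so T_A = T₀·(J_AC/a)/((J_AC/a)+(J_CB/b)) = 195500 N·m, T_B = 175500 N·m.
τ in each portion: τ_AC = 3.69×10^7 Pa, τ_CB = 1.92×10^7 Pa; maximum is in AC.
τ_max = T_AC·r/J = 195500·0.150/7.95×10^-4 = 3.687×10^7 Pa.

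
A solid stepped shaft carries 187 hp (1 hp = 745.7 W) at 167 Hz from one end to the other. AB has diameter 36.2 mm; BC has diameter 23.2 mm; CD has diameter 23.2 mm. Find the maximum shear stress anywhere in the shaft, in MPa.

54.2 MPa

ω = 2π·167 = 1049 rad/s, so T = P/ω = 187×745.7 / 1049 = 132.9 N·m.
Under the same torque, τ_max = 16T/(πd³) is largest where d is smallest — segment BC (d = 23.2 mm).
τ_max = 16·132.9/(π·(0.0232)³) = 5.420×10^7 Pa.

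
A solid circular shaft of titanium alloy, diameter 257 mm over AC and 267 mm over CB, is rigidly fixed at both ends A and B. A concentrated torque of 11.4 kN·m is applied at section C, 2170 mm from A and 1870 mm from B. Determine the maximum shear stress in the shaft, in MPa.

Compatibility: T_A·a/J_AC = T_B·b/J_CB with T_A + T_B = T₀.
J_AC = 4.28×10^-4 m⁴, J_CB = 4.99×10^-4 m⁴, so T_A = T₀·(J_AC/a)/((J_AC/a)+(J_CB/b)) = 4847 N·m, T_B = 6553 N·m.
τ in each portion: τ_AC = 1.45×10^6 Pa, τ_CB = 1.75×10^6 Pa; maximum is in CB.
τ_max = T_CB·r/J = 6553·0.134/4.99×10^-4 = 1.753×10^6 Pa.

1.75 MPa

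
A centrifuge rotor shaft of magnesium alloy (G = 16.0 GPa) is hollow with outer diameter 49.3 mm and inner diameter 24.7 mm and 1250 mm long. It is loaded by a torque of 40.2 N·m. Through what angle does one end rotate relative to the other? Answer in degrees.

J = π(d_o⁴ − d_i⁴)/32 = π(0.0493⁴ − 0.0247⁴)/32 = 5.434×10^-7 m⁴.
θ = T·L/(G·J) = 40.20 × 1.25 / (16.0×10⁹ × 5.434×10^-7) = 5.780×10^-3 rad.

0.331°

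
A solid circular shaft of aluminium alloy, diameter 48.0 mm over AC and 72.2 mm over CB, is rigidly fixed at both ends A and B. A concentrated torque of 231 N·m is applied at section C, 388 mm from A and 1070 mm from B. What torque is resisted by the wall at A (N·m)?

Compatibility: T_A·a/J_AC = T_B·b/J_CB with T_A + T_B = T₀.
J_AC = 5.21×10^-7 m⁴, J_CB = 2.67×10^-6 m⁴, so T_A = T₀·(J_AC/a)/((J_AC/a)+(J_CB/b)) = 80.88 N·m, T_B = 150.1 N·m.

80.9 N·m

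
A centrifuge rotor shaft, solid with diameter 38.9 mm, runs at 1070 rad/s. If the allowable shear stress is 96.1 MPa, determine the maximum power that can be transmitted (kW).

1190 kW

J = πd⁴/32 = π(0.0389)⁴/32 = 2.248×10^-7 m⁴.
T_max = τ_allow·J/r = 9.61×10^7 × 2.248×10^-7 / 0.0194 = 1111 N·m.
ω = 1070 rad/s, so P_max = T_max·ω = 1.188×10^6 W.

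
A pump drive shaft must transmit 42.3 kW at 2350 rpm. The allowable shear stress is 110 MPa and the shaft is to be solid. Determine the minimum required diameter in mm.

20.0 mm

ω = 2π·2350/60 = 246.1 rad/s, so T = P/ω = 42.3×10³ / 246.1 = 171.9 N·m.
For a solid shaft τ_max = 16T/(πd³), so d = (16T/(π τ_allow))^(1/3) = (16·171.9/(π·1.10×10^8))^(1/3) = 0.01997 m.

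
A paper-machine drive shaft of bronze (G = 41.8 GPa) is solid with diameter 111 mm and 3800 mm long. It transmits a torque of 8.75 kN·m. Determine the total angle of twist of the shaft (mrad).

53.4 mrad

J = πd⁴/32 = π(0.111)⁴/32 = 1.490×10^-5 m⁴.
θ = T·L/(G·J) = 8750 × 3.80 / (41.8×10⁹ × 1.490×10^-5) = 0.05337 rad.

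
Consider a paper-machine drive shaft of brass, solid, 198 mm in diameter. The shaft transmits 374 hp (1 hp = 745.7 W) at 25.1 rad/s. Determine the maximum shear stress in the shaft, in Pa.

7.29e6 Pa

ω = 25.1 rad/s, so T = P/ω = 374×745.7 / 25.10 = 11110 N·m.
J = πd⁴/32 = π(0.198)⁴/32 = 1.509×10^-4 m⁴.
τ_max = T·r/J = 11110 × 0.0990 / 1.509×10^-4 = 7.290×10^6 Pa.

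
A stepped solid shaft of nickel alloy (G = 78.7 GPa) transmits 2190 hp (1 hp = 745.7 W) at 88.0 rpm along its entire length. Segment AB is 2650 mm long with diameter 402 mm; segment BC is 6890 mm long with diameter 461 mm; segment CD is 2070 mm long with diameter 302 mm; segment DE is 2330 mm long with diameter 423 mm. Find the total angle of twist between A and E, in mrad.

13.2 mrad

ω = 2π·88.0/60 = 9.215 rad/s, so T = P/ω = 2190×745.7 / 9.215 = 177200 N·m.
J_AB = π(0.402)⁴/32 = 2.56×10^-3 m⁴; J_BC = π(0.461)⁴/32 = 4.43×10^-3 m⁴; J_CD = π(0.302)⁴/32 = 8.17×10^-4 m⁴; J_DE = π(0.423)⁴/32 = 3.14×10^-3 m⁴.
θ = (T/G)·Σ L_i/J_i = (177200/78.7×10⁹)·(2.65/2.56×10^-3 + 6.89/4.43×10^-3 + 2.07/8.17×10^-4 + 2.33/3.14×10^-3) = 0.01320 rad.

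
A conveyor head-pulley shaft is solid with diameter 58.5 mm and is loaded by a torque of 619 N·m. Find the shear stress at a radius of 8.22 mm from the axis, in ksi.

J = πd⁴/32 = π(0.0585)⁴/32 = 1.150×10^-6 m⁴.
Shear stress varies linearly with radius: τ = T·r/J = 619.0 × 0.00822 / 1.150×10^-6 = 4.425×10^6 Pa.

0.642 ksi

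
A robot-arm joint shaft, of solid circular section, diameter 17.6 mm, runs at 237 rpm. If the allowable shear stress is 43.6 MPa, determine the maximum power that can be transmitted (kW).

1.16 kW

J = πd⁴/32 = π(0.0176)⁴/32 = 9.420×10^-9 m⁴.
T_max = τ_allow·J/r = 4.36×10^7 × 9.420×10^-9 / 0.00880 = 46.67 N·m.
ω = 2π·237/60 = 24.82 rad/s, so P_max = T_max·ω = 1158 W.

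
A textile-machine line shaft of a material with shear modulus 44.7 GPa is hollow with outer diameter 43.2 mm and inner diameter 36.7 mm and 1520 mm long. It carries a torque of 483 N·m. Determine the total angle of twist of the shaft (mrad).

100 mrad

J = π(d_o⁴ − d_i⁴)/32 = π(0.0432⁴ − 0.0367⁴)/32 = 1.638×10^-7 m⁴.
θ = T·L/(G·J) = 483.0 × 1.52 / (44.7×10⁹ × 1.638×10^-7) = 0.1003 rad.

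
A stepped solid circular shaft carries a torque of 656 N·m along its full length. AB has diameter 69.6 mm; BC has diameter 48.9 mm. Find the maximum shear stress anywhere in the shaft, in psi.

4140 psi

Under the same torque, τ_max = 16T/(πd³) is largest where d is smallest — segment BC (d = 48.9 mm).
τ_max = 16·656.0/(π·(0.0489)³) = 2.857×10^7 Pa.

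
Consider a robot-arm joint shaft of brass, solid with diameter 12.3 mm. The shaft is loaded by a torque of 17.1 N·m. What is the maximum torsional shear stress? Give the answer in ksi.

J = πd⁴/32 = π(0.0123)⁴/32 = 2.247×10^-9 m⁴.
τ_max = T·r/J = 17.10 × 0.00615 / 2.247×10^-9 = 4.680×10^7 Pa.

6.79 ksi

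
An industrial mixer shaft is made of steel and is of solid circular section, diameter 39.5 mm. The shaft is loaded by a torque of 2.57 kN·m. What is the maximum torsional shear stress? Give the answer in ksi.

J = πd⁴/32 = π(0.0395)⁴/32 = 2.390×10^-7 m⁴.
τ_max = T·r/J = 2570 × 0.0198 / 2.390×10^-7 = 2.124×10^8 Pa.

30.8 ksi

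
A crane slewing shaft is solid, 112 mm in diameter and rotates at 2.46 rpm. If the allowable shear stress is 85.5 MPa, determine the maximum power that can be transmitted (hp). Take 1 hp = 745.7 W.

J = πd⁴/32 = π(0.112)⁴/32 = 1.545×10^-5 m⁴.
T_max = τ_allow·J/r = 8.55×10^7 × 1.545×10^-5 / 0.0560 = 23590 N·m.
ω = 2π·2.46/60 = 0.2576 rad/s, so P_max = T_max·ω = 6076 W.

8.15 hp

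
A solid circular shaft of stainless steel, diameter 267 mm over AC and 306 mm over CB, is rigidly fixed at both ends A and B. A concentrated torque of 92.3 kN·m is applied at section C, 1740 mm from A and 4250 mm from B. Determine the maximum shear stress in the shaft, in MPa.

Compatibility: T_A·a/J_AC = T_B·b/J_CB with T_A + T_B = T₀.
J_AC = 4.99×10^-4 m⁴, J_CB = 8.61×10^-4 m⁴, so T_A = T₀·(J_AC/a)/((J_AC/a)+(J_CB/b)) = 54090 N·m, T_B = 38210 N·m.
τ in each portion: τ_AC = 1.45×10^7 Pa, τ_CB = 6.79×10^6 Pa; maximum is in AC.
τ_max = T_AC·r/J = 54090·0.134/4.99×10^-4 = 1.447×10^7 Pa.

14.5 MPa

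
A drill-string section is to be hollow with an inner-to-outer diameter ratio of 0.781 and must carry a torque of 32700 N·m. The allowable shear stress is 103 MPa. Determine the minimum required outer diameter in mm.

For a hollow shaft with d_i/d_o = 0.781: τ_max = 16T/(π d_o³ (1−k⁴)), so d_o = [16T/(π τ_allow (1−k⁴))]^(1/3) = [16·32700/(π·1.03×10^8·0.6279)]^(1/3) = 0.1371 m.

137 mm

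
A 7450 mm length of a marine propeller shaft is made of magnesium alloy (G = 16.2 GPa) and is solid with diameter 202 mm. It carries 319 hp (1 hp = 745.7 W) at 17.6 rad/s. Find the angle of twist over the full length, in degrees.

2.18°

ω = 17.6 rad/s, so T = P/ω = 319×745.7 / 17.60 = 13520 N·m.
J = πd⁴/32 = π(0.202)⁴/32 = 1.635×10^-4 m⁴.
θ = T·L/(G·J) = 13520 × 7.45 / (16.2×10⁹ × 1.635×10^-4) = 0.03803 rad.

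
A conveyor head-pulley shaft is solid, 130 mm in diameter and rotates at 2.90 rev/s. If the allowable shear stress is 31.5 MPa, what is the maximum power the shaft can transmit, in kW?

J = πd⁴/32 = π(0.130)⁴/32 = 2.804×10^-5 m⁴.
T_max = τ_allow·J/r = 3.15×10^7 × 2.804×10^-5 / 0.0650 = 13590 N·m.
ω = 2π·2.90 = 18.22 rad/s, so P_max = T_max·ω = 2.476×10^5 W.

248 kW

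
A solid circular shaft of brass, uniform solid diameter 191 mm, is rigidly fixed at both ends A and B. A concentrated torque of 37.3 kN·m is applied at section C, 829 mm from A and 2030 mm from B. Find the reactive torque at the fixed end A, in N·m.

26500 N·m

With uniform GJ and both ends fixed, compatibility θ_AC = θ_CB gives T_A·a = T_B·b, together with T_A + T_B = T₀.
T_A = T₀·b/(a+b) = 37300·2030/2859 = 26480 N·m; T_B = 10820 N·m.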